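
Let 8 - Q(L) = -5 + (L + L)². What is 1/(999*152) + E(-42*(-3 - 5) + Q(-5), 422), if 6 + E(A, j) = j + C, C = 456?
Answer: 132411457/151848 ≈ 872.00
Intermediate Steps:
Q(L) = 13 - 4*L² (Q(L) = 8 - (-5 + (L + L)²) = 8 - (-5 + (2*L)²) = 8 - (-5 + 4*L²) = 8 + (5 - 4*L²) = 13 - 4*L²)
E(A, j) = 450 + j (E(A, j) = -6 + (j + 456) = -6 + (456 + j) = 450 + j)
1/(999*152) + E(-42*(-3 - 5) + Q(-5), 422) = 1/(999*152) + (450 + 422) = 1/151848 + 872 = 132411457/151848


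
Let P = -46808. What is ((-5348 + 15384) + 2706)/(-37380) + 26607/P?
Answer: -397749299/437420760 ≈ -0.90931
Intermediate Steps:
((-5348 + 15384) + 2706)/(-37380) + 26607/P = ((-5348 + 15384) + 2706)/(-37380) + 26607/(-46808) = (10036 + 2706)*(-1/37380) + 26607*(-1/46808) = 12742*(-1/37380) - 26607/46808 = -6371/18690 - 26607/46808 = -397749299/437420760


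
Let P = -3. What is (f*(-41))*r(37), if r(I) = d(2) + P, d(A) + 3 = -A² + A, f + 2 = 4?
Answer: 656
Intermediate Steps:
f = 2 (f = -2 + 4 = 2)
d(A) = -3 + A - A² (d(A) = -3 + (-A² + A) = -3 + (A - A²) = -3 + A - A²)
r(I) = -8 (r(I) = (-3 + 2 - 1*2²) - 3 = (-3 + 2 - 1*4) - 3 = (-3 + 2 - 4) - 3 = -5 - 3 = -8)
(f*(-41))*r(37) = (2*(-41))*(-8) = -82*(-8) = 656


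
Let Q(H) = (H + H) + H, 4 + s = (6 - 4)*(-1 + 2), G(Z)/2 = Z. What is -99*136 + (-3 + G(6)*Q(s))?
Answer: -13539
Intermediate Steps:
G(Z) = 2*Z
s = -2 (s = -4 + (6 - 4)*(-1 + 2) = -4 + 2*1 = -4 + 2 = -2)
Q(H) = 3*H (Q(H) = 2*H + H = 3*H)
-99*136 + (-3 + G(6)*Q(s)) = -99*136 + (-3 + (2*6)*(3*(-2))) = -13464 + (-3 + 12*(-6)) = -13464 + (-3 - 72) = -13464 - 75 = -13539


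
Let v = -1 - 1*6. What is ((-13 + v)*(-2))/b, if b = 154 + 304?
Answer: 20/229 ≈ 0.087336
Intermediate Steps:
v = -7 (v = -1 - 6 = -7)
b = 458
((-13 + v)*(-2))/b = ((-13 - 7)*(-2))/458 = -20*(-2)*(1/458) = 40*(1/458) = 20/229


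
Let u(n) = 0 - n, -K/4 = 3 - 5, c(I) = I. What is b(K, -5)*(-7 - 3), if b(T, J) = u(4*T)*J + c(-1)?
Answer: -1590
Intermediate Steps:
K = 8 (K = -4*(3 - 5) = -4*(-2) = 8)
u(n) = -n
b(T, J) = -1 - 4*J*T (b(T, J) = (-4*T)*J - 1 = -4*J*T - 1 = -1 - 4*J*T)
b(K, -5)*(-7 - 3) = (-1 - 4*(-5)*8)*(-7 - 3) = (-1 + 160)*(-10) = 159*(-10) = -1590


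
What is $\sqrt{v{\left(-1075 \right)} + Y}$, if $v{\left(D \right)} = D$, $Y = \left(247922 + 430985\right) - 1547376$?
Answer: $6 i \sqrt{24154} \approx 932.49 i$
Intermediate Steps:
$Y = -868469$ ($Y = 678907 - 1547376 = -868469$)
$\sqrt{v{\left(-1075 \right)} + Y} = \sqrt{-1075 - 868469} = \sqrt{-869544} = 6 i \sqrt{24154}$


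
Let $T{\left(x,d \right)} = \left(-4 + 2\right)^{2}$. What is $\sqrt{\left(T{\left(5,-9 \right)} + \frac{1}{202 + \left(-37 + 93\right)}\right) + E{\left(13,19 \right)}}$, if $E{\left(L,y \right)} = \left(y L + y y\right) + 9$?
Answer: $\frac{\sqrt{41336502}}{258} \approx 24.92$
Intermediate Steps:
$T{\left(x,d \right)} = 4$ ($T{\left(x,d \right)} = \left(-2\right)^{2} = 4$)
$E{\left(L,y \right)} = 9 + y^{2} + L y$ ($E{\left(L,y \right)} = \left(L y + y^{2}\right) + 9 = \left(y^{2} + L y\right) + 9 = 9 + y^{2} + L y$)
$\sqrt{\left(T{\left(5,-9 \right)} + \frac{1}{202 + \left(-37 + 93\right)}\right) + E{\left(13,19 \right)}} = \sqrt{\left(4 + \frac{1}{202 + \left(-37 + 93\right)}\right) + \left(9 + 19^{2} + 13 \cdot 19\right)} = \sqrt{\left(4 + \frac{1}{202 + 56}\right) + \left(9 + 361 + 247\right)} = \sqrt{\left(4 + \frac{1}{258}\right) + 617} = \sqrt{\frac{1033}{258} + 617} = \sqrt{\frac{160219}{258}} = \frac{\sqrt{41336502}}{258}$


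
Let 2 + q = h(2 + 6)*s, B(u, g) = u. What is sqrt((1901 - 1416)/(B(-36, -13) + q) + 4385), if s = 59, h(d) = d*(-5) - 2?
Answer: 55*sqrt(2293963)/1258 ≈ 66.218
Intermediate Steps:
h(d) = -2 - 5*d (h(d) = -5*d - 2 = -2 - 5*d)
q = -2480 (q = -2 + (-2 - 5*(2 + 6))*59 = -2 + (-2 - 5*8)*59 = -2 + (-2 - 40)*59 = -2 - 42*59 = -2 - 2478 = -2480)
sqrt((1901 - 1416)/(B(-36, -13) + q) + 4385) = sqrt((1901 - 1416)/(-36 - 2480) + 4385) = sqrt(485/(-2516) + 4385) = sqrt(485*(-1/2516) + 4385) = sqrt(-485/2516 + 4385) = sqrt(11032175/2516) = 55*sqrt(2293963)/1258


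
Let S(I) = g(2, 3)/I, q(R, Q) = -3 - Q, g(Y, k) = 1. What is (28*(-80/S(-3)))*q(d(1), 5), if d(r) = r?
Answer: -53760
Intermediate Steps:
S(I) = 1/I
(28*(-80/S(-3)))*q(d(1), 5) = (28*(-80/(1/(-3))))*(-3 - 1*5) = (28*(-80/(-1/3)))*(-3 - 5) = (28*(-80*(-3)))*(-8) = (28*240)*(-8) = 6720*(-8) = -53760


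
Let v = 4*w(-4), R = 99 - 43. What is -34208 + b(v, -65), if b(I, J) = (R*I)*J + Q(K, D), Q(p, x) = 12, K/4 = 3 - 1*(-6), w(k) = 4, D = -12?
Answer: -92436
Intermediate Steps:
K = 36 (K = 4*(3 - 1*(-6)) = 4*(3 + 6) = 4*9 = 36)
R = 56
v = 16 (v = 4*4 = 16)
b(I, J) = 12 + 56*I*J (b(I, J) = (56*I)*J + 12 = 56*I*J + 12 = 12 + 56*I*J)
-34208 + b(v, -65) = -34208 + (12 + 56*16*(-65)) = -34208 + (12 - 58240) = -34208 - 58228 = -92436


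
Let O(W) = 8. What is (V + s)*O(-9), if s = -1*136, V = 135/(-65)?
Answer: -14360/13 ≈ -1104.6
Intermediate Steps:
V = -27/13 (V = 135*(-1/65) = -27/13 ≈ -2.0769)
s = -136
(V + s)*O(-9) = (-27/13 - 136)*8 = -1795/13*8 = -14360/13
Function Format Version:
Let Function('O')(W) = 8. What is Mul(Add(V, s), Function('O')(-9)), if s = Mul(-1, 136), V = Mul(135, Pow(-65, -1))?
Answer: Rational(-14360, 13) ≈ -1104.6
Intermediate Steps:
V = Rational(-27, 13) (V = Mul(135, Rational(-1, 65)) = Rational(-27, 13) ≈ -2.0769)
s = -136
Mul(Add(V, s), Function('O')(-9)) = Mul(Add(Rational(-27, 13), -136), 8) = Mul(Rational(-1795, 13), 8) = Rational(-14360, 13)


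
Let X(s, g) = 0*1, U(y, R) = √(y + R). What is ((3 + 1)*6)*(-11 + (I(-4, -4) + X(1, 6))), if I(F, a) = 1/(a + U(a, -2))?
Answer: -2952/11 - 12*I*√6/11 ≈ -268.36 - 2.6722*I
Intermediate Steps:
U(y, R) = √(R + y)
X(s, g) = 0
I(F, a) = 1/(a + √(-2 + a))
((3 + 1)*6)*(-11 + (I(-4, -4) + X(1, 6))) = ((3 + 1)*6)*(-11 + (1/(-4 + √(-2 - 4)) + 0)) = (4*6)*(-11 + (1/(-4 + √(-6)) + 0)) = 24*(-11 + (1/(-4 + I*√6) + 0)) = 24*(-11 + 1/(-4 + I*√6)) = -264 + 24/(-4 + I*√6)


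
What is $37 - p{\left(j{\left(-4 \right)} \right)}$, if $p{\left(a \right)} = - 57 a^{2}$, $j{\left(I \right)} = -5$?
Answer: $1462$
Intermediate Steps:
$37 - p{\left(j{\left(-4 \right)} \right)} = 37 - - 57 \left(-5\right)^{2} = 37 - \left(-57\right) 25 = 37 - -1425 = 37 + 1425 = 1462$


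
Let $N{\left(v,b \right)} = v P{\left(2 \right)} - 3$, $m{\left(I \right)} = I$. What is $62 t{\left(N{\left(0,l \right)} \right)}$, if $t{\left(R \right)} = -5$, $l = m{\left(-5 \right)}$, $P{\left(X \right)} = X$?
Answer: $-310$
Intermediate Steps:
$l = -5$
$N{\left(v,b \right)} = -3 + 2 v$ ($N{\left(v,b \right)} = v 2 - 3 = 2 v - 3 = -3 + 2 v$)
$62 t{\left(N{\left(0,l \right)} \right)} = 62 \left(-5\right) = -310$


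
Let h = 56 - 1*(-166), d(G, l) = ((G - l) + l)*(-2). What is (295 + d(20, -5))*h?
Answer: 56610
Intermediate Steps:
d(G, l) = -2*G (d(G, l) = G*(-2) = -2*G)
h = 222 (h = 56 + 166 = 222)
(295 + d(20, -5))*h = (295 - 2*20)*222 = (295 - 40)*222 = 255*222 = 56610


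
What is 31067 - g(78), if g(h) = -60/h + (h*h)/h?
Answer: 402867/13 ≈ 30990.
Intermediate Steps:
g(h) = h - 60/h (g(h) = -60/h + h**2/h = -60/h + h = h - 60/h)
31067 - g(78) = 31067 - (78 - 60/78) = 31067 - (78 - 60*1/78) = 31067 - (78 - 10/13) = 31067 - 1*1004/13 = 31067 - 1004/13 = 402867/13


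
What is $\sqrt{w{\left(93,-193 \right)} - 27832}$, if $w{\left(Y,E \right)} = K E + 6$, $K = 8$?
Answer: $i \sqrt{29370} \approx 171.38 i$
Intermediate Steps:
$w{\left(Y,E \right)} = 6 + 8 E$ ($w{\left(Y,E \right)} = 8 E + 6 = 6 + 8 E$)
$\sqrt{w{\left(93,-193 \right)} - 27832} = \sqrt{\left(6 + 8 \left(-193\right)\right) - 27832} = \sqrt{\left(6 - 1544\right) - 27832} = \sqrt{-1538 - 27832} = \sqrt{-29370} = i \sqrt{29370}$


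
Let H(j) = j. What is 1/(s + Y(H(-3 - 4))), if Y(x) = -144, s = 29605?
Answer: 1/29461 ≈ 3.3943e-5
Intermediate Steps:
1/(s + Y(H(-3 - 4))) = 1/(29605 - 144) = 1/29461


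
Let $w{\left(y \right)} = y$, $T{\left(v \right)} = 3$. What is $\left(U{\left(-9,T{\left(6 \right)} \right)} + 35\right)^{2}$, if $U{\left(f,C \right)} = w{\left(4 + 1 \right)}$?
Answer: $1600$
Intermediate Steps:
$U{\left(f,C \right)} = 5$ ($U{\left(f,C \right)} = 4 + 1 = 5$)
$\left(U{\left(-9,T{\left(6 \right)} \right)} + 35\right)^{2} = \left(5 + 35\right)^{2} = 40^{2} = 1600$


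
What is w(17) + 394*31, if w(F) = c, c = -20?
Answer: 12194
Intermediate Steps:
w(F) = -20
w(17) + 394*31 = -20 + 394*31 = -20 + 12214 = 12194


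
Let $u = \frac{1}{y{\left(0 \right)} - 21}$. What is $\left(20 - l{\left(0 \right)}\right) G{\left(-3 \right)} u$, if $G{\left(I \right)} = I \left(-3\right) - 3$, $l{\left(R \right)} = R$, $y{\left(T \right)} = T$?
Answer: $- \frac{40}{7} \approx -5.7143$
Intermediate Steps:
$u = - \frac{1}{21}$ ($u = \frac{1}{0 - 21} = \frac{1}{-21} = - \frac{1}{21} \approx -0.047619$)
$G{\left(I \right)} = -3 - 3 I$ ($G{\left(I \right)} = - 3 I - 3 = -3 - 3 I$)
$\left(20 - l{\left(0 \right)}\right) G{\left(-3 \right)} u = \left(20 - 0\right) \left(-3 - -9\right) \left(- \frac{1}{21}\right) = \left(20 + 0\right) \left(-3 + 9\right) \left(- \frac{1}{21}\right) = 20 \cdot 6 \left(- \frac{1}{21}\right) = 120 \left(- \frac{1}{21}\right) = - \frac{40}{7}$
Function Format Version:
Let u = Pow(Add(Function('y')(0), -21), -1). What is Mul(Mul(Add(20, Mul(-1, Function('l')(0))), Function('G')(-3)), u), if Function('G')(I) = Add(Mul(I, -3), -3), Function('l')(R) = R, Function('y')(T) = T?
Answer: Rational(-40, 7) ≈ -5.7143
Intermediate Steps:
u = Rational(-1, 21) (u = Pow(Add(0, -21), -1) = Pow(-21, -1) = Rational(-1, 21) ≈ -0.047619)
Function('G')(I) = Add(-3, Mul(-3, I)) (Function('G')(I) = Add(Mul(-3, I), -3) = Add(-3, Mul(-3, I)))
Mul(Mul(Add(20, Mul(-1, Function('l')(0))), Function('G')(-3)), u) = Mul(Mul(Add(20, Mul(-1, 0)), Add(-3, Mul(-3, -3))), Rational(-1, 21)) = Mul(Mul(Add(20, 0), Add(-3, 9)), Rational(-1, 21)) = Mul(Mul(20, 6), Rational(-1, 21)) = Mul(120, Rational(-1, 21)) = Rational(-40, 7)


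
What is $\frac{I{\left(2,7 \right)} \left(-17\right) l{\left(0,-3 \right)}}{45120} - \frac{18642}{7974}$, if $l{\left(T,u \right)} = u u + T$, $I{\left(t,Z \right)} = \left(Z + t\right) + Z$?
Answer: $- \frac{2988359}{1249260} \approx -2.3921$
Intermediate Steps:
$I{\left(t,Z \right)} = t + 2 Z$
$l{\left(T,u \right)} = T + u^{2}$ ($l{\left(T,u \right)} = u^{2} + T = T + u^{2}$)
$\frac{I{\left(2,7 \right)} \left(-17\right) l{\left(0,-3 \right)}}{45120} - \frac{18642}{7974} = \frac{\left(2 + 2 \cdot 7\right) \left(-17\right) \left(0 + \left(-3\right)^{2}\right)}{45120} - \frac{18642}{7974} = \left(2 + 14\right) \left(-17\right) \left(0 + 9\right) \frac{1}{45120} - \frac{3107}{1329} = 16 \left(-17\right) 9 \cdot \frac{1}{45120} - \frac{3107}{1329} = \left(-272\right) 9 \cdot \frac{1}{45120} - \frac{3107}{1329} = \left(-2448\right) \frac{1}{45120} - \frac{3107}{1329} = - \frac{51}{940} - \frac{3107}{1329} = - \frac{2988359}{1249260}$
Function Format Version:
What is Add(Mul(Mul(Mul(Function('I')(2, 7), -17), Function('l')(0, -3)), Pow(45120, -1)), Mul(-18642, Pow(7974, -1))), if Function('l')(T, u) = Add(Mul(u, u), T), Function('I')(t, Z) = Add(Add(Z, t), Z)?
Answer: Rational(-2988359, 1249260) ≈ -2.3921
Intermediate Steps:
Function('I')(t, Z) = Add(t, Mul(2, Z))
Function('l')(T, u) = Add(T, Pow(u, 2)) (Function('l')(T, u) = Add(Pow(u, 2), T) = Add(T, Pow(u, 2)))
Add(Mul(Mul(Mul(Function('I')(2, 7), -17), Function('l')(0, -3)), Pow(45120, -1)), Mul(-18642, Pow(7974, -1))) = Add(Mul(Mul(Mul(Add(2, Mul(2, 7)), -17), Add(0, Pow(-3, 2))), Pow(45120, -1)), Mul(-18642, Pow(7974, -1))) = Add(Mul(Mul(Mul(Add(2, 14), -17), Add(0, 9)), Rational(1, 45120)), Mul(-18642, Rational(1, 7974))) = Add(Mul(Mul(Mul(16, -17), 9), Rational(1, 45120)), Rational(-3107, 1329)) = Add(Mul(Mul(-272, 9), Rational(1, 45120)), Rational(-3107, 1329)) = Add(Mul(-2448, Rational(1, 45120)), Rational(-3107, 1329)) = Add(Rational(-51, 940), Rational(-3107, 1329)) = Rational(-2988359, 1249260)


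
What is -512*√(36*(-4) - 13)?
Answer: -512*I*√157 ≈ -6415.3*I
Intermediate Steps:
-512*√(36*(-4) - 13) = -512*√(-144 - 13) = -512*I*√157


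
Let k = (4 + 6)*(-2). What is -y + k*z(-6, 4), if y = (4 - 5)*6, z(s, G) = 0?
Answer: 6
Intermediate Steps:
y = -6 (y = -1*6 = -6)
k = -20 (k = 10*(-2) = -20)
-y + k*z(-6, 4) = -1*(-6) - 20*0 = 6 + 0 = 6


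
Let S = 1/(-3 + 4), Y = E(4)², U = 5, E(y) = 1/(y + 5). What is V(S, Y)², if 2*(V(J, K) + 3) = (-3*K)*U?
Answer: 27889/2916 ≈ 9.5641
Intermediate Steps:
E(y) = 1/(5 + y)
Y = 1/81 (Y = (1/(5 + 4))² = (1/9)² = (⅑)² = 1/81 ≈ 0.012346)
S = 1 (S = 1/1 = 1)
V(J, K) = -3 - 15*K/2 (V(J, K) = -3 + (-3*K*5)/2 = -3 + (-15*K)/2 = -3 - 15*K/2)
V(S, Y)² = (-3 - 15/2*1/81)² = (-3 - 5/54)² = (-167/54)² = 27889/2916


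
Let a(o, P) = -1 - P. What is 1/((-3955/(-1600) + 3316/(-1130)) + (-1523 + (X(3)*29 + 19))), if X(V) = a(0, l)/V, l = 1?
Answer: -108480/165301387 ≈ -0.00065626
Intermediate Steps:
X(V) = -2/V (X(V) = (-1 - 1*1)/V = (-1 - 1)/V = -2/V)
1/((-3955/(-1600) + 3316/(-1130)) + (-1523 + (X(3)*29 + 19))) = 1/((-3955/(-1600) + 3316/(-1130)) + (-1523 + (-2/3*29 + 19))) = 1/((-3955*(-1/1600) + 3316*(-1/1130)) + (-1523 + (-2*⅓*29 + 19))) = 1/((791/320 - 1658/565) + (-1523 + (-⅔*29 + 19))) = 1/(-16729/36160 + (-1523 + (-58/3 + 19))) = 1/(-16729/36160 + (-1523 - ⅓)) = 1/(-16729/36160 - 4570/3) = 1/(-165301387/108480) = -108480/165301387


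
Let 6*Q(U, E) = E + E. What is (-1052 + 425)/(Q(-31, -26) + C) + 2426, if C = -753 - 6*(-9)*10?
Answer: 85009/35 ≈ 2428.8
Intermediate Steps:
Q(U, E) = E/3 (Q(U, E) = (E + E)/6 = (2*E)/6 = E/3)
C = -213 (C = -753 - (-54)*10 = -753 - 1*(-540) = -753 + 540 = -213)
(-1052 + 425)/(Q(-31, -26) + C) + 2426 = (-1052 + 425)/((⅓)*(-26) - 213) + 2426 = -627/(-26/3 - 213) + 2426 = -627/(-665/3) + 2426 = -627*(-3/665) + 2426 = 99/35 + 2426 = 85009/35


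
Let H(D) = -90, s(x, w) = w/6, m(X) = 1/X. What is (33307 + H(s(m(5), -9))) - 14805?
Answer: 18412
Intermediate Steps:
s(x, w) = w/6 (s(x, w) = w*(1/6) = w/6)
(33307 + H(s(m(5), -9))) - 14805 = (33307 - 90) - 14805 = 33217 - 14805 = 18412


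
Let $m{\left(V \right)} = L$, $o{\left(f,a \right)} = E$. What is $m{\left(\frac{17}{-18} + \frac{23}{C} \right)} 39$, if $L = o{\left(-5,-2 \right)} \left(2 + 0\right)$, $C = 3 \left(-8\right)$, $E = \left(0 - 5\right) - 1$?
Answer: $-468$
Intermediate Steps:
$E = -6$ ($E = -5 - 1 = -6$)
$o{\left(f,a \right)} = -6$
$C = -24$
$L = -12$ ($L = - 6 \left(2 + 0\right) = \left(-6\right) 2 = -12$)
$m{\left(V \right)} = -12$
$m{\left(\frac{17}{-18} + \frac{23}{C} \right)} 39 = \left(-12\right) 39 = -468$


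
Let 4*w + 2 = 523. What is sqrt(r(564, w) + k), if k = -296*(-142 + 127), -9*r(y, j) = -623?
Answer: sqrt(40583)/3 ≈ 67.151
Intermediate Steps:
w = 521/4 (w = -1/2 + (1/4)*523 = -1/2 + 523/4 = 521/4 ≈ 130.25)
r(y, j) = 623/9 (r(y, j) = -1/9*(-623) = 623/9)
k = 4440 (k = -296*(-15) = 4440)
sqrt(r(564, w) + k) = sqrt(623/9 + 4440) = sqrt(40583/9) = sqrt(40583)/3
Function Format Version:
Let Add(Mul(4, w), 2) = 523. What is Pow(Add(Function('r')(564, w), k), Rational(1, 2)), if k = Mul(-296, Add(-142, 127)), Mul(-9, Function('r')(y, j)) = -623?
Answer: Mul(Rational(1, 3), Pow(40583, Rational(1, 2))) ≈ 67.151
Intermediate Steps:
w = Rational(521, 4) (w = Add(Rational(-1, 2), Mul(Rational(1, 4), 523)) = Add(Rational(-1, 2), Rational(523, 4)) = Rational(521, 4) ≈ 130.25)
Function('r')(y, j) = Rational(623, 9) (Function('r')(y, j) = Mul(Rational(-1, 9), -623) = Rational(623, 9))
k = 4440 (k = Mul(-296, -15) = 4440)
Pow(Add(Function('r')(564, w), k), Rational(1, 2)) = Pow(Add(Rational(623, 9), 4440), Rational(1, 2)) = Pow(Rational(40583, 9), Rational(1, 2)) = Mul(Rational(1, 3), Pow(40583, Rational(1, 2)))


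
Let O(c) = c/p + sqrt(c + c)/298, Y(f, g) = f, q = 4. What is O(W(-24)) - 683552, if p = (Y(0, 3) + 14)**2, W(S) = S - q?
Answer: -4784865/7 + I*sqrt(14)/149 ≈ -6.8355e+5 + 0.025112*I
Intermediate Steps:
W(S) = -4 + S (W(S) = S - 1*4 = S - 4 = -4 + S)
p = 196 (p = (0 + 14)**2 = 14**2 = 196)
O(c) = c/196 + sqrt(2)*sqrt(c)/298 (O(c) = c/196 + sqrt(c + c)/298 = c*(1/196) + sqrt(2*c)*(1/298) = c/196 + (sqrt(2)*sqrt(c))*(1/298) = c/196 + sqrt(2)*sqrt(c)/298)
O(W(-24)) - 683552 = ((-4 - 24)/196 + sqrt(2)*sqrt(-4 - 24)/298) - 683552 = ((1/196)*(-28) + sqrt(2)*sqrt(-28)/298) - 683552 = (-1/7 + sqrt(2)*(2*I*sqrt(7))/298) - 683552 = (-1/7 + I*sqrt(14)/149) - 683552 = -4784865/7 + I*sqrt(14)/149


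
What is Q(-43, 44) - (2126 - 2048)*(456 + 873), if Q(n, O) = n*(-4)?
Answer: -103490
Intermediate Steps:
Q(n, O) = -4*n
Q(-43, 44) - (2126 - 2048)*(456 + 873) = -4*(-43) - (2126 - 2048)*(456 + 873) = 172 - 78*1329 = 172 - 1*103662 = 172 - 103662 = -103490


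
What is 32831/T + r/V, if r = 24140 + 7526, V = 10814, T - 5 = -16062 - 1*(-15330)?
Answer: -166006626/3930889 ≈ -42.231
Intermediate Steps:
T = -727 (T = 5 + (-16062 - 1*(-15330)) = 5 + (-16062 + 15330) = 5 - 732 = -727)
r = 31666
32831/T + r/V = 32831/(-727) + 31666/10814 = 32831*(-1/727) + 31666*(1/10814) = -32831/727 + 15833/5407 = -166006626/3930889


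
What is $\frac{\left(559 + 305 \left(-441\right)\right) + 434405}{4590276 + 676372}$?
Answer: $\frac{300459}{5266648} \approx 0.057049$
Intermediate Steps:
$\frac{\left(559 + 305 \left(-441\right)\right) + 434405}{4590276 + 676372} = \frac{\left(559 - 134505\right) + 434405}{5266648} = \left(-133946 + 434405\right) \frac{1}{5266648} = 300459 \cdot \frac{1}{5266648} = \frac{300459}{5266648}$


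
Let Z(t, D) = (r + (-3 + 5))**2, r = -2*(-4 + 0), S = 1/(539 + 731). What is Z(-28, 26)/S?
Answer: 127000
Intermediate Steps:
S = 1/1270 ≈ 0.00078740
r = 8 (r = -2*(-4) = 8)
Z(t, D) = 100 (Z(t, D) = (8 + (-3 + 5))**2 = (8 + 2)**2 = 10**2 = 100)
Z(-28, 26)/S = 100/(1/1270) = 100*1270 = 127000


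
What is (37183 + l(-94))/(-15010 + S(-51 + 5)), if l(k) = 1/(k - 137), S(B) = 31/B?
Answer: -395106512/159503421 ≈ -2.4771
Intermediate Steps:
l(k) = 1/(-137 + k)
(37183 + l(-94))/(-15010 + S(-51 + 5)) = (37183 + 1/(-137 - 94))/(-15010 + 31/(-51 + 5)) = (37183 + 1/(-231))/(-15010 + 31/(-46)) = (37183 - 1/231)/(-15010 + 31*(-1/46)) = 8589272/(231*(-15010 - 31/46)) = 8589272/(231*(-690491/46)) = (8589272/231)*(-46/690491) = -395106512/159503421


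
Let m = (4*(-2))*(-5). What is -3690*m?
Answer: -147600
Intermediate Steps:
m = 40 (m = -8*(-5) = 40)
-3690*m = -3690*40 = -147600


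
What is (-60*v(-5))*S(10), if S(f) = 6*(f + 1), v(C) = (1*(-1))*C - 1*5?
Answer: 0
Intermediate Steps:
v(C) = -5 - C (v(C) = -C - 5 = -5 - C)
S(f) = 6 + 6*f (S(f) = 6*(1 + f) = 6 + 6*f)
(-60*v(-5))*S(10) = (-60*(-5 - 1*(-5)))*(6 + 6*10) = (-60*(-5 + 5))*(6 + 60) = -60*0*66 = 0*66 = 0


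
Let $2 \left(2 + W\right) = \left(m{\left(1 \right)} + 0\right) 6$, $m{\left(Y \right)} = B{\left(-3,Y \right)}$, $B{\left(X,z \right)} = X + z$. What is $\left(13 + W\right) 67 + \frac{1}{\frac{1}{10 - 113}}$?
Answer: $232$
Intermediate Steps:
$m{\left(Y \right)} = -3 + Y$
$W = -8$ ($W = -2 + \frac{\left(\left(-3 + 1\right) + 0\right) 6}{2} = -2 + \frac{\left(-2 + 0\right) 6}{2} = -2 + \frac{\left(-2\right) 6}{2} = -2 + \frac{1}{2} \left(-12\right) = -2 - 6 = -8$)
$\left(13 + W\right) 67 + \frac{1}{\frac{1}{10 - 113}} = \left(13 - 8\right) 67 + \frac{1}{\frac{1}{10 - 113}} = 5 \cdot 67 + \frac{1}{\frac{1}{-103}} = 335 + \frac{1}{- \frac{1}{103}} = 335 - 103 = 232$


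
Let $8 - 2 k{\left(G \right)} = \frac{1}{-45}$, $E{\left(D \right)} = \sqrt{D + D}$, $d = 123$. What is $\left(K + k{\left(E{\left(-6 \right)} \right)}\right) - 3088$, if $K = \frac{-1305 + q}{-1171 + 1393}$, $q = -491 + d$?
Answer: $- \frac{5147389}{1665} \approx -3091.5$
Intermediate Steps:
$q = -368$ ($q = -491 + 123 = -368$)
$E{\left(D \right)} = \sqrt{2} \sqrt{D}$ ($E{\left(D \right)} = \sqrt{2 D} = \sqrt{2} \sqrt{D}$)
$k{\left(G \right)} = \frac{361}{90}$ ($k{\left(G \right)} = 4 - \frac{1}{2 \left(-45\right)} = 4 - - \frac{1}{90} = 4 + \frac{1}{90} = \frac{361}{90}$)
$K = - \frac{1673}{222}$ ($K = \frac{-1305 - 368}{-1171 + 1393} = - \frac{1673}{222} \approx -7.536$)
$\left(K + k{\left(E{\left(-6 \right)} \right)}\right) - 3088 = \left(- \frac{1673}{222} + \frac{361}{90}\right) - 3088 = - \frac{5869}{1665} - 3088 = - \frac{5147389}{1665}$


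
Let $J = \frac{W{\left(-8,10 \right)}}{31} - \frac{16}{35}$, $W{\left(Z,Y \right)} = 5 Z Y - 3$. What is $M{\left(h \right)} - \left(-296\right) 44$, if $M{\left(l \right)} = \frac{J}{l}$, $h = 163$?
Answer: $\frac{74301449}{5705} \approx 13024.0$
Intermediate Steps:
$W{\left(Z,Y \right)} = -3 + 5 Y Z$ ($W{\left(Z,Y \right)} = 5 Y Z - 3 = -3 + 5 Y Z$)
$J = - \frac{471}{35}$ ($J = \frac{-3 + 5 \cdot 10 \left(-8\right)}{31} - \frac{16}{35} = \left(-3 - 400\right) \frac{1}{31} - \frac{16}{35} = \left(-403\right) \frac{1}{31} - \frac{16}{35} = -13 - \frac{16}{35} = - \frac{471}{35} \approx -13.457$)
$M{\left(l \right)} = - \frac{471}{35 l}$
$M{\left(h \right)} - \left(-296\right) 44 = - \frac{471}{35 \cdot 163} - \left(-296\right) 44 = \left(- \frac{471}{35}\right) \frac{1}{163} - -13024 = - \frac{471}{5705} + 13024 = \frac{74301449}{5705}$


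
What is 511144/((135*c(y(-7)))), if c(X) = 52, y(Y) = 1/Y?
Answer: 127786/1755 ≈ 72.813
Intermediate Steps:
511144/((135*c(y(-7)))) = 511144/((135*52)) = 511144/7020 = 511144*(1/7020) = 127786/1755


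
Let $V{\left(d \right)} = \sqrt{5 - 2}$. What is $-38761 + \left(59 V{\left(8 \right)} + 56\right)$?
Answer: $-38705 + 59 \sqrt{3} \approx -38603.0$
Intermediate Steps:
$V{\left(d \right)} = \sqrt{3}$
$-38761 + \left(59 V{\left(8 \right)} + 56\right) = -38761 + \left(59 \sqrt{3} + 56\right) = -38761 + \left(56 + 59 \sqrt{3}\right) = -38705 + 59 \sqrt{3}$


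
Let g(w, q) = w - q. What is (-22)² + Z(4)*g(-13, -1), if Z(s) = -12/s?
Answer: 520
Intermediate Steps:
(-22)² + Z(4)*g(-13, -1) = (-22)² + (-12/4)*(-13 - 1*(-1)) = 484 + (-12*¼)*(-13 + 1) = 484 - 3*(-12) = 484 + 36 = 520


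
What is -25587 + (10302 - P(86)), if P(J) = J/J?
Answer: -15286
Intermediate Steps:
P(J) = 1
-25587 + (10302 - P(86)) = -25587 + (10302 - 1*1) = -25587 + (10302 - 1) = -25587 + 10301 = -15286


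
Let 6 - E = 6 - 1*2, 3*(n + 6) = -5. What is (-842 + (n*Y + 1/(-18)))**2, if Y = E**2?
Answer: 246772681/324 ≈ 7.6164e+5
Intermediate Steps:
n = -23/3 (n = -6 + (1/3)*(-5) = -6 - 5/3 = -23/3 ≈ -7.6667)
E = 2 (E = 6 - (6 - 1*2) = 6 - (6 - 2) = 6 - 1*4 = 6 - 4 = 2)
Y = 4 (Y = 2**2 = 4)
(-842 + (n*Y + 1/(-18)))**2 = (-842 + (-23/3*4 + 1/(-18)))**2 = (-842 + (-92/3 - 1/18))**2 = (-842 - 553/18)**2 = (-15709/18)**2 = 246772681/324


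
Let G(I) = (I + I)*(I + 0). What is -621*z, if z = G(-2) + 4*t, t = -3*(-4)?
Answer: -34776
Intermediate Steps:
t = 12
G(I) = 2*I**2 (G(I) = (2*I)*I = 2*I**2)
z = 56 (z = 2*(-2)**2 + 4*12 = 2*4 + 48 = 8 + 48 = 56)
-621*z = -621*56 = -34776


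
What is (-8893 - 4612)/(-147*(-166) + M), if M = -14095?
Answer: -13505/10307 ≈ -1.3103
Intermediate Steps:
(-8893 - 4612)/(-147*(-166) + M) = (-8893 - 4612)/(-147*(-166) - 14095) = -13505/(24402 - 14095) = -13505/10307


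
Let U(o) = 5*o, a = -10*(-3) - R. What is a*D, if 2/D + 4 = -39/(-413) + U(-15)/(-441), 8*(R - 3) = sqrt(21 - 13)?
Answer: -234171/16199 + 8673*sqrt(2)/64796 ≈ -14.267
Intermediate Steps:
R = 3 + sqrt(2)/4 (R = 3 + sqrt(21 - 13)/8 = 3 + sqrt(8)/8 = 3 + (2*sqrt(2))/8 = 3 + sqrt(2)/4 ≈ 3.3536)
a = 27 - sqrt(2)/4 (a = -10*(-3) - (3 + sqrt(2)/4) = 30 + (-3 - sqrt(2)/4) = 27 - sqrt(2)/4 ≈ 26.646)
D = -8673/16199 (D = 2/(-4 + (-39/(-413) + (5*(-15))/(-441))) = 2/(-4 + (-39*(-1/413) - 75*(-1/441))) = 2/(-4 + (39/413 + 25/147)) = 2/(-4 + 2294/8673) = 2/(-32398/8673) = 2*(-8673/32398) = -8673/16199 ≈ -0.53540)
a*D = (27 - sqrt(2)/4)*(-8673/16199) = -234171/16199 + 8673*sqrt(2)/64796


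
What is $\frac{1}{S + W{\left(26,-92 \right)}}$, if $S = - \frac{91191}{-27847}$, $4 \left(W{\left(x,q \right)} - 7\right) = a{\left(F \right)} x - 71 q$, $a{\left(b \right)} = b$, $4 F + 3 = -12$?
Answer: $\frac{222776}{360652003} \approx 0.0006177$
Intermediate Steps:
$F = - \frac{15}{4}$ ($F = - \frac{3}{4} + \frac{1}{4} \left(-12\right) = - \frac{3}{4} - 3 = - \frac{15}{4} \approx -3.75$)
$W{\left(x,q \right)} = 7 - \frac{71 q}{4} - \frac{15 x}{16}$ ($W{\left(x,q \right)} = 7 + \frac{- \frac{15 x}{4} - 71 q}{4} = 7 + \frac{- 71 q - \frac{15 x}{4}}{4} = 7 - \left(\frac{15 x}{16} + \frac{71 q}{4}\right) = 7 - \frac{71 q}{4} - \frac{15 x}{16}$)
$S = \frac{91191}{27847}$ ($S = \left(-91191\right) \left(- \frac{1}{27847}\right) = \frac{91191}{27847} \approx 3.2747$)
$\frac{1}{S + W{\left(26,-92 \right)}} = \frac{1}{\frac{91191}{27847} - - \frac{12925}{8}} = \frac{1}{\frac{91191}{27847} + \left(7 + 1633 - \frac{195}{8}\right)} = \frac{1}{\frac{91191}{27847} + \frac{12925}{8}} = \frac{1}{\frac{360652003}{222776}} = \frac{222776}{360652003}$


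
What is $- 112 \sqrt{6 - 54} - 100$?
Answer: $-100 - 448 i \sqrt{3} \approx -100.0 - 775.96 i$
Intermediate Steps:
$- 112 \sqrt{6 - 54} - 100 = - 112 \sqrt{-48} - 100 = - 112 \cdot 4 i \sqrt{3} - 100 = - 448 i \sqrt{3} - 100 = -100 - 448 i \sqrt{3}$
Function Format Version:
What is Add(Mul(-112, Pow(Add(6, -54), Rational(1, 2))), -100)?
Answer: Add(-100, Mul(-448, I, Pow(3, Rational(1, 2)))) ≈ Add(-100.00, Mul(-775.96, I))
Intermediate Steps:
Add(Mul(-112, Pow(Add(6, -54), Rational(1, 2))), -100) = Add(Mul(-112, Pow(-48, Rational(1, 2))), -100) = Add(Mul(-112, Mul(4, I, Pow(3, Rational(1, 2)))), -100) = Add(Mul(-448, I, Pow(3, Rational(1, 2))), -100) = Add(-100, Mul(-448, I, Pow(3, Rational(1, 2))))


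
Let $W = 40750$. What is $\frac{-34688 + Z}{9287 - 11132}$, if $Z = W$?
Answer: $- \frac{6062}{1845} \approx -3.2856$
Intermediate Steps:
$Z = 40750$
$\frac{-34688 + Z}{9287 - 11132} = \frac{-34688 + 40750}{9287 - 11132} = \frac{6062}{-1845} = 6062 \left(- \frac{1}{1845}\right) = - \frac{6062}{1845}$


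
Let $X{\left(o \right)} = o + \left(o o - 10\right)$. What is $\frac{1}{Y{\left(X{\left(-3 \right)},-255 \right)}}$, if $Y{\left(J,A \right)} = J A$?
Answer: $\frac{1}{1020} \approx 0.00098039$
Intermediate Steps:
$X{\left(o \right)} = -10 + o + o^{2}$ ($X{\left(o \right)} = o + \left(o^{2} - 10\right) = o + \left(-10 + o^{2}\right) = -10 + o + o^{2}$)
$Y{\left(J,A \right)} = A J$
$\frac{1}{Y{\left(X{\left(-3 \right)},-255 \right)}} = \frac{1}{\left(-255\right) \left(-10 - 3 + \left(-3\right)^{2}\right)} = \frac{1}{\left(-255\right) \left(-10 - 3 + 9\right)} = \frac{1}{\left(-255\right) \left(-4\right)} = \frac{1}{1020}$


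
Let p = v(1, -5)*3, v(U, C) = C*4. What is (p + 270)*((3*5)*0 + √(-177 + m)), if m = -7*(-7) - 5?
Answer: 210*I*√133 ≈ 2421.8*I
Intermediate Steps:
v(U, C) = 4*C
m = 44 (m = 49 - 5 = 44)
p = -60 (p = (4*(-5))*3 = -20*3 = -60)
(p + 270)*((3*5)*0 + √(-177 + m)) = (-60 + 270)*((3*5)*0 + √(-177 + 44)) = 210*(15*0 + √(-133)) = 210*(0 + I*√133) = 210*(I*√133) = 210*I*√133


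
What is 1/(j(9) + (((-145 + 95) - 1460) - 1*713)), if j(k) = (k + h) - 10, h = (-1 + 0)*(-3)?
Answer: -1/2221 ≈ -0.00045025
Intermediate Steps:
h = 3 (h = -1*(-3) = 3)
j(k) = -7 + k (j(k) = (k + 3) - 10 = (3 + k) - 10 = -7 + k)
1/(j(9) + (((-145 + 95) - 1460) - 1*713)) = 1/((-7 + 9) + (((-145 + 95) - 1460) - 1*713)) = 1/(2 + ((-50 - 1460) - 713)) = 1/(2 + (-1510 - 713)) = 1/(2 - 2223) = 1/(-2221) = -1/2221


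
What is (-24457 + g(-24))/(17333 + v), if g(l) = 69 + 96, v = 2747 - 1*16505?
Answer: -24292/3575 ≈ -6.7950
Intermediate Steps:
v = -13758 (v = 2747 - 16505 = -13758)
g(l) = 165
(-24457 + g(-24))/(17333 + v) = (-24457 + 165)/(17333 - 13758) = -24292/3575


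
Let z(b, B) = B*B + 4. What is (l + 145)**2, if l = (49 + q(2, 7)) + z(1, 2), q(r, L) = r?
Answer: 41616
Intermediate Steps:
z(b, B) = 4 + B**2 (z(b, B) = B**2 + 4 = 4 + B**2)
l = 59 (l = (49 + 2) + (4 + 2**2) = 51 + (4 + 4) = 51 + 8 = 59)
(l + 145)**2 = (59 + 145)**2 = 204**2 = 41616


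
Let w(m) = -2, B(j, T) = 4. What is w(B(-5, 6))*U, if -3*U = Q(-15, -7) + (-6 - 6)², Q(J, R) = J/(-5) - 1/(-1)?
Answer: 296/3 ≈ 98.667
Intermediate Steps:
Q(J, R) = 1 - J/5 (Q(J, R) = J*(-⅕) - 1*(-1) = -J/5 + 1 = 1 - J/5)
U = -148/3 (U = -((1 - ⅕*(-15)) + (-6 - 6)²)/3 = -((1 + 3) + (-12)²)/3 = -(4 + 144)/3 = -⅓*148 = -148/3 ≈ -49.333)
w(B(-5, 6))*U = -2*(-148/3) = 296/3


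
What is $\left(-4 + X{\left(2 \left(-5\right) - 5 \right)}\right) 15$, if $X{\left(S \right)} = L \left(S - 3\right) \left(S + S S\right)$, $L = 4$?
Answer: $-226860$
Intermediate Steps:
$X{\left(S \right)} = \left(-12 + 4 S\right) \left(S + S^{2}\right)$ ($X{\left(S \right)} = 4 \left(S - 3\right) \left(S + S S\right) = 4 \left(-3 + S\right) \left(S + S^{2}\right) = \left(-12 + 4 S\right) \left(S + S^{2}\right)$)
$\left(-4 + X{\left(2 \left(-5\right) - 5 \right)}\right) 15 = \left(-4 + 4 \left(2 \left(-5\right) - 5\right) \left(-3 + \left(2 \left(-5\right) - 5\right)^{2} - 2 \left(2 \left(-5\right) - 5\right)\right)\right) 15 = \left(-4 + 4 \left(-10 - 5\right) \left(-3 + \left(-10 - 5\right)^{2} - 2 \left(-10 - 5\right)\right)\right) 15 = \left(-4 + 4 \left(-15\right) \left(-3 + \left(-15\right)^{2} - -30\right)\right) 15 = \left(-4 + 4 \left(-15\right) \left(-3 + 225 + 30\right)\right) 15 = \left(-4 + 4 \left(-15\right) 252\right) 15 = \left(-4 - 15120\right) 15 = \left(-15124\right) 15 = -226860$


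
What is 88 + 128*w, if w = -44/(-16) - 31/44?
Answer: 3848/11 ≈ 349.82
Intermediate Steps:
w = 45/22 (w = -44*(-1/16) - 31*1/44 = 11/4 - 31/44 = 45/22 ≈ 2.0455)
88 + 128*w = 88 + 128*(45/22) = 88 + 2880/11 = 3848/11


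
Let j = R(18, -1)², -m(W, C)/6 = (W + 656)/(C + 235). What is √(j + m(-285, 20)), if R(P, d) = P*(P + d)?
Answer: √676457030/85 ≈ 305.99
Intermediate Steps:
m(W, C) = -6*(656 + W)/(235 + C) (m(W, C) = -6*(W + 656)/(C + 235) = -6*(656 + W)/(235 + C))
j = 93636 (j = (18*(18 - 1))² = (18*17)² = 306² = 93636)
√(j + m(-285, 20)) = √(93636 + 6*(-656 - 1*(-285))/(235 + 20)) = √(93636 + 6*(-656 + 285)/255) = √(93636 + 6*(1/255)*(-371)) = √(93636 - 742/85) = √(7958318/85) = √676457030/85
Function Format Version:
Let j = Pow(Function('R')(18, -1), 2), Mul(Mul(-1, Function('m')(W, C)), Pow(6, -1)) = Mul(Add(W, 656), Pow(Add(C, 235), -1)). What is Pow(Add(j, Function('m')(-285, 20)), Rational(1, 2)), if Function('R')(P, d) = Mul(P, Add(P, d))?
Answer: Mul(Rational(1, 85), Pow(676457030, Rational(1, 2))) ≈ 305.99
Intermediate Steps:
Function('m')(W, C) = Mul(-6, Pow(Add(235, C), -1), Add(656, W)) (Function('m')(W, C) = Mul(-6, Mul(Add(W, 656), Pow(Add(C, 235), -1))) = Mul(-6, Mul(Add(656, W), Pow(Add(235, C), -1))) = Mul(-6, Mul(Pow(Add(235, C), -1), Add(656, W))) = Mul(-6, Pow(Add(235, C), -1), Add(656, W)))
j = 93636 (j = Pow(Mul(18, Add(18, -1)), 2) = Pow(Mul(18, 17), 2) = Pow(306, 2) = 93636)
Pow(Add(j, Function('m')(-285, 20)), Rational(1, 2)) = Pow(Add(93636, Mul(6, Pow(Add(235, 20), -1), Add(-656, Mul(-1, -285)))), Rational(1, 2)) = Pow(Add(93636, Mul(6, Pow(255, -1), Add(-656, 285))), Rational(1, 2)) = Pow(Add(93636, Mul(6, Rational(1, 255), -371)), Rational(1, 2)) = Pow(Add(93636, Rational(-742, 85)), Rational(1, 2)) = Pow(Rational(7958318, 85), Rational(1, 2)) = Mul(Rational(1, 85), Pow(676457030, Rational(1, 2)))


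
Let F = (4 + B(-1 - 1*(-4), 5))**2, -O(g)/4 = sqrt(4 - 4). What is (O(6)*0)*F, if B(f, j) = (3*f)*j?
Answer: 0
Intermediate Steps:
B(f, j) = 3*f*j
O(g) = 0 (O(g) = -4*sqrt(4 - 4) = -4*sqrt(0) = -4*0 = 0)
F = 2401 (F = (4 + 3*(-1 - 1*(-4))*5)**2 = (4 + 3*(-1 + 4)*5)**2 = (4 + 3*3*5)**2 = (4 + 45)**2 = 49**2 = 2401)
(O(6)*0)*F = (0*0)*2401 = 0*2401 = 0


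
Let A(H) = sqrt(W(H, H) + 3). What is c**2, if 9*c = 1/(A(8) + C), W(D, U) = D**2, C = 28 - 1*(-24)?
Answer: 2771/563255289 - 104*sqrt(67)/563255289 ≈ 3.4083e-6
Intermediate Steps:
C = 52 (C = 28 + 24 = 52)
A(H) = sqrt(3 + H**2) (A(H) = sqrt(H**2 + 3) = sqrt(3 + H**2))
c = 1/(9*(52 + sqrt(67))) (c = 1/(9*(sqrt(3 + 8**2) + 52)) = 1/(9*(sqrt(3 + 64) + 52)) = 1/(9*(sqrt(67) + 52)) = 1/(9*(52 + sqrt(67))) ≈ 0.0018461)
c**2 = (52/23733 - sqrt(67)/23733)**2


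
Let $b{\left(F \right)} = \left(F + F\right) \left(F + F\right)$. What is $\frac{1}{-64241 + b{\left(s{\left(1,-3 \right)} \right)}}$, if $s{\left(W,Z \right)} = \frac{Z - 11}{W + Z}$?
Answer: $- \frac{1}{64045} \approx -1.5614 \cdot 10^{-5}$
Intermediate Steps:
$s{\left(W,Z \right)} = \frac{-11 + Z}{W + Z}$
$b{\left(F \right)} = 4 F^{2}$ ($b{\left(F \right)} = 2 F 2 F = 4 F^{2}$)
$\frac{1}{-64241 + b{\left(s{\left(1,-3 \right)} \right)}} = \frac{1}{-64241 + 4 \left(\frac{-11 - 3}{1 - 3}\right)^{2}} = \frac{1}{-64241 + 4 \left(\frac{1}{-2} \left(-14\right)\right)^{2}} = \frac{1}{-64241 + 4 \left(\left(- \frac{1}{2}\right) \left(-14\right)\right)^{2}} = \frac{1}{-64241 + 4 \cdot 7^{2}} = \frac{1}{-64241 + 4 \cdot 49} = \frac{1}{-64241 + 196} = \frac{1}{-64045} = - \frac{1}{64045}$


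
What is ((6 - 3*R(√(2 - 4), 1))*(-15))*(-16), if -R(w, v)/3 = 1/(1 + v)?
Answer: 2520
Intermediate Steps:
R(w, v) = -3/(1 + v)
((6 - 3*R(√(2 - 4), 1))*(-15))*(-16) = ((6 - (-9)/(1 + 1))*(-15))*(-16) = ((6 - (-9)/2)*(-15))*(-16) = ((6 - 3*(-3/2))*(-15))*(-16) = ((6 + 9/2)*(-15))*(-16) = ((21/2)*(-15))*(-16) = -315/2*(-16) = 2520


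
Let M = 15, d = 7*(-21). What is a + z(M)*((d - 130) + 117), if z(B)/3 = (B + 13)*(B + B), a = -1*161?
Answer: -403361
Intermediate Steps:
d = -147
a = -161
z(B) = 6*B*(13 + B) (z(B) = 3*((B + 13)*(B + B)) = 3*((13 + B)*(2*B)) = 3*(2*B*(13 + B)) = 6*B*(13 + B))
a + z(M)*((d - 130) + 117) = -161 + (6*15*(13 + 15))*((-147 - 130) + 117) = -161 + (6*15*28)*(-277 + 117) = -161 + 2520*(-160) = -161 - 403200 = -403361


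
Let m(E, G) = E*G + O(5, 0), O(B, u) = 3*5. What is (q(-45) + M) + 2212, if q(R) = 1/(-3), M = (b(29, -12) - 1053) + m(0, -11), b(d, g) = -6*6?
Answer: 3413/3 ≈ 1137.7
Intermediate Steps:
b(d, g) = -36
O(B, u) = 15
m(E, G) = 15 + E*G (m(E, G) = E*G + 15 = 15 + E*G)
M = -1074 (M = (-36 - 1053) + (15 + 0*(-11)) = -1089 + (15 + 0) = -1089 + 15 = -1074)
q(R) = -⅓
(q(-45) + M) + 2212 = (-⅓ - 1074) + 2212 = -3223/3 + 2212 = 3413/3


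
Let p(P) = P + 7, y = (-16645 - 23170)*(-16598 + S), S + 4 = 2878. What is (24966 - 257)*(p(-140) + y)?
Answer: 13501514685243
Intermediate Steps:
S = 2874 (S = -4 + 2878 = 2874)
y = 546421060 (y = (-16645 - 23170)*(-16598 + 2874) = -39815*(-13724) = 546421060)
p(P) = 7 + P
(24966 - 257)*(p(-140) + y) = (24966 - 257)*((7 - 140) + 546421060) = 24709*(-133 + 546421060) = 24709*546420927 = 13501514685243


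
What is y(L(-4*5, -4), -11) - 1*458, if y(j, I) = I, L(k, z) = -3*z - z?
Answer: -469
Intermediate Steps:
L(k, z) = -4*z
y(L(-4*5, -4), -11) - 1*458 = -11 - 1*458 = -11 - 458 = -469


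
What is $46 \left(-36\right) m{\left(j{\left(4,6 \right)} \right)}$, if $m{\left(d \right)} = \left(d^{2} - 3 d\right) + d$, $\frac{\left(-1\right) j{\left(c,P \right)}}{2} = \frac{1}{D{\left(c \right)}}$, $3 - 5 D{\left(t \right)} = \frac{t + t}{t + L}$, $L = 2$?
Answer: $-79488$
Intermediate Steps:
$D{\left(t \right)} = \frac{3}{5} - \frac{2 t}{5 \left(2 + t\right)}$ ($D{\left(t \right)} = \frac{3}{5} - \frac{\left(t + t\right) \frac{1}{t + 2}}{5} = \frac{3}{5} - \frac{2 t \frac{1}{2 + t}}{5} = \frac{3}{5} - \frac{2 t}{5 \left(2 + t\right)}$)
$j{\left(c,P \right)} = - \frac{10 \left(2 + c\right)}{6 + c}$ ($j{\left(c,P \right)} = - \frac{2}{\frac{1}{5} \frac{1}{2 + c} \left(6 + c\right)} = - 2 \frac{5 \left(2 + c\right)}{6 + c} = - \frac{10 \left(2 + c\right)}{6 + c}$)
$m{\left(d \right)} = d^{2} - 2 d$
$46 \left(-36\right) m{\left(j{\left(4,6 \right)} \right)} = 46 \left(-36\right) \frac{10 \left(-2 - 4\right)}{6 + 4} \left(-2 + \frac{10 \left(-2 - 4\right)}{6 + 4}\right) = - 1656 \frac{10 \left(-2 - 4\right)}{10} \left(-2 + \frac{10 \left(-2 - 4\right)}{10}\right) = - 1656 \cdot 10 \cdot \frac{1}{10} \left(-6\right) \left(-2 + 10 \cdot \frac{1}{10} \left(-6\right)\right) = - 1656 \left(- 6 \left(-2 - 6\right)\right) = - 1656 \left(\left(-6\right) \left(-8\right)\right) = \left(-1656\right) 48 = -79488$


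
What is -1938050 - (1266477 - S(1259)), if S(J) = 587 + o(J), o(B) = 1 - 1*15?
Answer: -3203954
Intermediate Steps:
o(B) = -14 (o(B) = 1 - 15 = -14)
S(J) = 573 (S(J) = 587 - 14 = 573)
-1938050 - (1266477 - S(1259)) = -1938050 - (1266477 - 1*573) = -1938050 - (1266477 - 573) = -1938050 - 1*1265904 = -1938050 - 1265904 = -3203954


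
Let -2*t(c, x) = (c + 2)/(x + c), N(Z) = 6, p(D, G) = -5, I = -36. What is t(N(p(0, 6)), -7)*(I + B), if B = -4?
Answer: -160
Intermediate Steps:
t(c, x) = -(2 + c)/(2*(c + x)) (t(c, x) = -(c + 2)/(2*(x + c)) = -(2 + c)/(2*(c + x)))
t(N(p(0, 6)), -7)*(I + B) = ((-1 - ½*6)/(6 - 7))*(-36 - 4) = ((-1 - 3)/(-1))*(-40) = -1*(-4)*(-40) = 4*(-40) = -160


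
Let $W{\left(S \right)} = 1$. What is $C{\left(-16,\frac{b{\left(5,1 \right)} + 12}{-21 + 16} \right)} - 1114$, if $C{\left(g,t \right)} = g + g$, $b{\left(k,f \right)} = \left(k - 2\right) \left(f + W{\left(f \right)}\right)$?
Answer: $-1146$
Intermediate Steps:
$b{\left(k,f \right)} = \left(1 + f\right) \left(-2 + k\right)$ ($b{\left(k,f \right)} = \left(k - 2\right) \left(f + 1\right) = \left(-2 + k\right) \left(1 + f\right) = \left(1 + f\right) \left(-2 + k\right)$)
$C{\left(g,t \right)} = 2 g$
$C{\left(-16,\frac{b{\left(5,1 \right)} + 12}{-21 + 16} \right)} - 1114 = 2 \left(-16\right) - 1114 = -32 - 1114 = -1146$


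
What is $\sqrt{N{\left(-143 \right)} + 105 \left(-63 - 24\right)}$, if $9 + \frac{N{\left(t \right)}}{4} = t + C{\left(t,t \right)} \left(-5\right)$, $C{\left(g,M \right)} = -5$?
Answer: $i \sqrt{9643} \approx 98.199 i$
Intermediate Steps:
$N{\left(t \right)} = 64 + 4 t$ ($N{\left(t \right)} = -36 + 4 \left(t - -25\right) = -36 + 4 \left(t + 25\right) = -36 + 4 \left(25 + t\right) = -36 + \left(100 + 4 t\right) = 64 + 4 t$)
$\sqrt{N{\left(-143 \right)} + 105 \left(-63 - 24\right)} = \sqrt{\left(64 + 4 \left(-143\right)\right) + 105 \left(-63 - 24\right)} = \sqrt{\left(64 - 572\right) + 105 \left(-87\right)} = \sqrt{-508 - 9135} = \sqrt{-9643} = i \sqrt{9643}$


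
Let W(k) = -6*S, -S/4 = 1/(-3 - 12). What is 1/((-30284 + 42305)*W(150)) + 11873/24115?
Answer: 1141682089/2319091320 ≈ 0.49230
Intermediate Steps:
S = 4/15 (S = -4/(-3 - 12) = -4/(-15) = -4*(-1/15) = 4/15 ≈ 0.26667)
W(k) = -8/5 (W(k) = -6*4/15 = -8/5)
1/((-30284 + 42305)*W(150)) + 11873/24115 = 1/((-30284 + 42305)*(-8/5)) + 11873/24115 = -5/8/12021 + 11873*(1/24115) = (1/12021)*(-5/8) + 11873/24115 = -5/96168 + 11873/24115 = 1141682089/2319091320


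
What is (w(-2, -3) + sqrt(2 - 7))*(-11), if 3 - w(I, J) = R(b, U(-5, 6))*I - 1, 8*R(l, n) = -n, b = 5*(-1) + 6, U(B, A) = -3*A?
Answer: -187/2 - 11*I*sqrt(5) ≈ -93.5 - 24.597*I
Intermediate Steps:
b = 1 (b = -5 + 6 = 1)
R(l, n) = -n/8 (R(l, n) = (-n)/8 = -n/8)
w(I, J) = 4 - 9*I/4 (w(I, J) = 3 - ((-(-3)*6/8)*I - 1) = 3 - ((-1/8*(-18))*I - 1) = 3 - (9*I/4 - 1) = 3 - (-1 + 9*I/4) = 3 + (1 - 9*I/4) = 4 - 9*I/4)
(w(-2, -3) + sqrt(2 - 7))*(-11) = ((4 - 9/4*(-2)) + sqrt(2 - 7))*(-11) = ((4 + 9/2) + sqrt(-5))*(-11) = (17/2 + I*sqrt(5))*(-11) = -187/2 - 11*I*sqrt(5)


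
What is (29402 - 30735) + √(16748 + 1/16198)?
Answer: -1333 + √4394259932790/16198 ≈ -1203.6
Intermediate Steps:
(29402 - 30735) + √(16748 + 1/16198) = -1333 + √(16748 + 1/16198) = -1333 + √(271284105/16198) = -1333 + √4394259932790/16198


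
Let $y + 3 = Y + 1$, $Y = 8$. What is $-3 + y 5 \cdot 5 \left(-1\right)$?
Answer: $-153$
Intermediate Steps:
$y = 6$ ($y = -3 + \left(8 + 1\right) = -3 + 9 = 6$)
$-3 + y 5 \cdot 5 \left(-1\right) = -3 + 6 \cdot 5 \cdot 5 \left(-1\right) = -3 + 6 \cdot 25 \left(-1\right) = -3 + 6 \left(-25\right) = -3 - 150 = -153$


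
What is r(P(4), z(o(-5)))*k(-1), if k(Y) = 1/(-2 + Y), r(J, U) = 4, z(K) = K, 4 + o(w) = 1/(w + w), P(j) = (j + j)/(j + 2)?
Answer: -4/3 ≈ -1.3333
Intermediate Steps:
P(j) = 2*j/(2 + j) (P(j) = (2*j)/(2 + j) = 2*j/(2 + j))
o(w) = -4 + 1/(2*w) (o(w) = -4 + 1/(w + w) = -4 + 1/(2*w))
r(P(4), z(o(-5)))*k(-1) = 4/(-2 - 1) = 4/(-3) = 4*(-⅓) = -4/3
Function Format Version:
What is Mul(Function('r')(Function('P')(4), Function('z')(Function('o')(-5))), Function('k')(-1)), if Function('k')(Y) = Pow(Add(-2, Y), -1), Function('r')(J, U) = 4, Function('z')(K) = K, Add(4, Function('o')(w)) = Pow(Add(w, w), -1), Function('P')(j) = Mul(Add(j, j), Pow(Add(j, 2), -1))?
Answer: Rational(-4, 3) ≈ -1.3333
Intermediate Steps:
Function('P')(j) = Mul(2, j, Pow(Add(2, j), -1)) (Function('P')(j) = Mul(Mul(2, j), Pow(Add(2, j), -1)) = Mul(2, j, Pow(Add(2, j), -1)))
Function('o')(w) = Add(-4, Mul(Rational(1, 2), Pow(w, -1))) (Function('o')(w) = Add(-4, Pow(Add(w, w), -1)) = Add(-4, Pow(Mul(2, w), -1)) = Add(-4, Mul(Rational(1, 2), Pow(w, -1))))
Mul(Function('r')(Function('P')(4), Function('z')(Function('o')(-5))), Function('k')(-1)) = Mul(4, Pow(Add(-2, -1), -1)) = Mul(4, Pow(-3, -1)) = Mul(4, Rational(-1, 3)) = Rational(-4, 3)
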